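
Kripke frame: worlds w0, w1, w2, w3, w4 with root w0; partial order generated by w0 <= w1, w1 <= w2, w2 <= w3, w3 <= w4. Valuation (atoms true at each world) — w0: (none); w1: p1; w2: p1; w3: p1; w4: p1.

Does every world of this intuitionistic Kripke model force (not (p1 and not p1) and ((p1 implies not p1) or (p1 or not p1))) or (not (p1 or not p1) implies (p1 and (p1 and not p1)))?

w0 forces (not (p1 and not p1) and ((p1 implies not p1) or (p1 or not p1))) or (not (p1 or not p1) implies (p1 and (p1 and not p1))) via the disjunct not (p1 or not p1) implies (p1 and (p1 and not p1)).
Since the root w0 forces (not (p1 and not p1) and ((p1 implies not p1) or (p1 or not p1))) or (not (p1 or not p1) implies (p1 and (p1 and not p1))) and forcing is persistent (monotone upward), every world forces it.

Yes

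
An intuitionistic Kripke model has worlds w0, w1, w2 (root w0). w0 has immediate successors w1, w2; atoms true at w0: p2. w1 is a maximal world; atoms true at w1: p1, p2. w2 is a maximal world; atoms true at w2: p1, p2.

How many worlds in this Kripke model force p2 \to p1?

2

w0: does not force it — w0 \nVdash p2 \to p1: already at w0 itself, w0 \Vdash p2 but w0 \nVdash p1.
w1: forces it.
w2: forces it.
Worlds forcing the formula: {w1, w2}.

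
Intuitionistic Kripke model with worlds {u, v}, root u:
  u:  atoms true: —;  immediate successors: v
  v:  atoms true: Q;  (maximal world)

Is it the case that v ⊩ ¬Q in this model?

No

v ⊮ ¬Q since v is accessible from v and v ⊩ Q.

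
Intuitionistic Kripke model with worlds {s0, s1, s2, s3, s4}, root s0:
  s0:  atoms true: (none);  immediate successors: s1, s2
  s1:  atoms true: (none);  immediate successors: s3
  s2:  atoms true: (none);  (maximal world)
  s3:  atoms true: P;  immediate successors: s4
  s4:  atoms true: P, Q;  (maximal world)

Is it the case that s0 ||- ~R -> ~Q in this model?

s0 ||-/- ~R -> ~Q: already at s0 itself, s0 ||- ~R but s0 ||-/- ~Q.
s0 ||-/- ~Q since s4 is accessible from s0 and s4 ||- Q.

No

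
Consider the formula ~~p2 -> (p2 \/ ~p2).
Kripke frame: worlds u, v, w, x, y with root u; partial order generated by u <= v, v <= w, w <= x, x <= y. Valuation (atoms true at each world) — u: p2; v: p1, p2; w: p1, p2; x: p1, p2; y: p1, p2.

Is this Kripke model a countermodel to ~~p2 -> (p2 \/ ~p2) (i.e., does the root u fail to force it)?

u ||- ~~p2 -> (p2 \/ ~p2): every world accessible from u that forces ~~p2 (namely u, v, w, x, y) also forces p2 \/ ~p2.
So the root u forces ~~p2 -> (p2 \/ ~p2); the model is not a countermodel.

No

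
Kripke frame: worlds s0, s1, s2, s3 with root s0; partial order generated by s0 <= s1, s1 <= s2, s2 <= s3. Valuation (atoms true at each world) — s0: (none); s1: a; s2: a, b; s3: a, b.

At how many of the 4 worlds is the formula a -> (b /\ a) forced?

s0: does not force it — s0 ||-/- a -> (b /\ a): at the accessible world s1, s1 ||- a but s1 ||-/- b /\ a.
s1: does not force it — s1 ||-/- a -> (b /\ a): already at s1 itself, s1 ||- a but s1 ||-/- b /\ a.
s2: forces it.
s3: forces it.
Worlds forcing the formula: {s2, s3}.

2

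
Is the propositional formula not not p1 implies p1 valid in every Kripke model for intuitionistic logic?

This is double-negation elimination, which is not intuitionistically valid.
A Kripke countermodel: worlds s0, s1; order generated by s0 <= s1; atoms true at each world — s0:{}; s1:{p1}.
s0 does not force not not p1 implies p1: already at s0 itself, s0 forces not not p1 but s0 does not force p1.
s0 lacks atom p1, so s0 does not force p1.
So the root s0 does not force the formula.

No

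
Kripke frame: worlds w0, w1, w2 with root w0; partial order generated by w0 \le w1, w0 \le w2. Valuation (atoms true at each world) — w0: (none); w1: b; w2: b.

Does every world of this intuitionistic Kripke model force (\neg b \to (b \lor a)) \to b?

Not every world: w0 \nVdash (\neg b \to (b \lor a)) \to b.
w0 \nVdash (\neg b \to (b \lor a)) \to b: already at w0 itself, w0 \Vdash \neg b \to (b \lor a) but w0 \nVdash b.
w0 lacks atom b, so w0 \nVdash b.

No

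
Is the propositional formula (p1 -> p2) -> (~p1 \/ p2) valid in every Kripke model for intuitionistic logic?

This is the material-implication-as-disjunction principle, which is not intuitionistically valid.
A Kripke countermodel: worlds u, v; order generated by u <= v; atoms true at each world — u:{}; v:{p1,p2}.
u ||-/- (p1 -> p2) -> (~p1 \/ p2): already at u itself, u ||- p1 -> p2 but u ||-/- ~p1 \/ p2.
u ||-/- ~p1 \/ p2: neither disjunct is forced at u.
u ||-/- ~p1 since v is accessible from u and v ||- p1.
So the root u does not force the formula.

No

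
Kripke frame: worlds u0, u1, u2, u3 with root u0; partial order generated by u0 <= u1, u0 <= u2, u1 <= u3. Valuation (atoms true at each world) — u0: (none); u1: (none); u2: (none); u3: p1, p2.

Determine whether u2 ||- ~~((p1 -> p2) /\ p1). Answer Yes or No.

u2 ||-/- ~~((p1 -> p2) /\ p1) since u2 is accessible from u2 and u2 ||- ~((p1 -> p2) /\ p1).
u2 ||- ~((p1 -> p2) /\ p1): no world accessible from u2 forces (p1 -> p2) /\ p1.

No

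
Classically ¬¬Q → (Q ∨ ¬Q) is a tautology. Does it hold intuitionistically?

This is a variant of double-negation elimination (deriving excluded middle from double negation), which is not intuitionistically valid.
A Kripke countermodel: worlds s0, s1; order generated by s0 ≤ s1; atoms true at each world — s0:{}; s1:{Q}.
s0 ⊮ ¬¬Q → (Q ∨ ¬Q): already at s0 itself, s0 ⊩ ¬¬Q but s0 ⊮ Q ∨ ¬Q.
s0 ⊮ Q ∨ ¬Q: neither disjunct is forced at s0.
s0 lacks atom Q, so s0 ⊮ Q.
So the root s0 does not force the formula.

No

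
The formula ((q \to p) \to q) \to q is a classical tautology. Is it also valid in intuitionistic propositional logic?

This is Peirce's law, which is not intuitionistically valid.
A Kripke countermodel: worlds u, v; order generated by u \le v; atoms true at each world — u:{}; v:{q}.
u \nVdash ((q \to p) \to q) \to q: already at u itself, u \Vdash (q \to p) \to q but u \nVdash q.
u lacks atom q, so u \nVdash q.
So the root u does not force the formula.

No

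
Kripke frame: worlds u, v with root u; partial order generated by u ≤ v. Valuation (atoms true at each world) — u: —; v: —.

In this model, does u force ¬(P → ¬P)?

No

u ⊮ ¬(P → ¬P) since u is accessible from u and u ⊩ P → ¬P.
u ⊩ P → ¬P vacuously: no world accessible from u forces the antecedent P.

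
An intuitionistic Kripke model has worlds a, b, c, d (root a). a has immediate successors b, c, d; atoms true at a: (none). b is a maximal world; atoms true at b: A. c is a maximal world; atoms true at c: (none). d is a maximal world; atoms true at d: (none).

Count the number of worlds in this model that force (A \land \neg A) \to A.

a: forces it.
b: forces it.
c: forces it.
d: forces it.
Worlds forcing the formula: {a, b, c, d}.

4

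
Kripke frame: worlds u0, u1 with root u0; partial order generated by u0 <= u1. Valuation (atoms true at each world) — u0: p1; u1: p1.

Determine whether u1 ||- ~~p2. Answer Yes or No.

u1 ||-/- ~~p2 since u1 is accessible from u1 and u1 ||- ~p2.
u1 ||- ~p2: no world accessible from u1 forces p2.

No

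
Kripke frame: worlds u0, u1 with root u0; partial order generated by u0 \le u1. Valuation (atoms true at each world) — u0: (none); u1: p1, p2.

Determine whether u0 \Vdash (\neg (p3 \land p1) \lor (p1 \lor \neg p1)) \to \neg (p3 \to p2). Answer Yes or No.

u0 \nVdash (\neg (p3 \land p1) \lor (p1 \lor \neg p1)) \to \neg (p3 \to p2): already at u0 itself, u0 \Vdash \neg (p3 \land p1) \lor (p1 \lor \neg p1) but u0 \nVdash \neg (p3 \to p2).
u0 \nVdash \neg (p3 \to p2) since u0 is accessible from u0 and u0 \Vdash p3 \to p2.
u0 \Vdash p3 \to p2 vacuously: no world accessible from u0 forces the antecedent p3.

No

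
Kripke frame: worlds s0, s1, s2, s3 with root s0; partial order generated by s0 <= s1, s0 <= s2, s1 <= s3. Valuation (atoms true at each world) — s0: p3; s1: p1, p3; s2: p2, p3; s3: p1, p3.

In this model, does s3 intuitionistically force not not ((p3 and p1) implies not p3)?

No

s3 does not force not not ((p3 and p1) implies not p3) since s3 is accessible from s3 and s3 forces not ((p3 and p1) implies not p3).
s3 forces not ((p3 and p1) implies not p3): no world accessible from s3 forces (p3 and p1) implies not p3.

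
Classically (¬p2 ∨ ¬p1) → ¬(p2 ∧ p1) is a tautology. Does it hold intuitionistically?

Yes

This is a constructively valid De Morgan direction (disjunction of negations to negated conjunction), which is intuitionistically derivable.
If ¬p2 holds at a world then no accessible world forces p2, hence none forces p2 ∧ p1; likewise for ¬p1.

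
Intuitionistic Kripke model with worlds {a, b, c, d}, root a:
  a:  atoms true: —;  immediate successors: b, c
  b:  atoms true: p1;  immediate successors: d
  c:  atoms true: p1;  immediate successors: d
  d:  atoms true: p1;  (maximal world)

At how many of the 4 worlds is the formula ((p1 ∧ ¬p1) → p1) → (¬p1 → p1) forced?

4

a: forces it.
b: forces it.
c: forces it.
d: forces it.
Worlds forcing the formula: {a, b, c, d}.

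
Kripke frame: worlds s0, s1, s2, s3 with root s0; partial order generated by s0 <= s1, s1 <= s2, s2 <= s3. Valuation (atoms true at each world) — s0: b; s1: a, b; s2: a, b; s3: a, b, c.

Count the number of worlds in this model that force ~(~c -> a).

0

s0: does not force it — s0 ||-/- ~(~c -> a) since s0 is accessible from s0 and s0 ||- ~c -> a.
s1: does not force it.
s2: does not force it.
s3: does not force it.
Worlds forcing the formula: { }.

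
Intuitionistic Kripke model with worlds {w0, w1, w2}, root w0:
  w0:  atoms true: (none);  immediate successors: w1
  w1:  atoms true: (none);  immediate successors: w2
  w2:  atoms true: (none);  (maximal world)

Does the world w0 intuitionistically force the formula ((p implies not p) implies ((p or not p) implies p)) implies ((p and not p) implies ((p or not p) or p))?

w0 forces ((p implies not p) implies ((p or not p) implies p)) implies ((p and not p) implies ((p or not p) or p)) vacuously: no world accessible from w0 forces the antecedent (p implies not p) implies ((p or not p) implies p).

Yes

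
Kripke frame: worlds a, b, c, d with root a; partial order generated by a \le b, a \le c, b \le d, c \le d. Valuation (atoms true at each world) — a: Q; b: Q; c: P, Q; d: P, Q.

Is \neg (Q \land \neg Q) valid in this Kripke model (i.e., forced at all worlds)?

a \Vdash \neg (Q \land \neg Q): no world accessible from a forces Q \land \neg Q.
Since the root a forces \neg (Q \land \neg Q) and forcing is persistent (monotone upward), every world forces it.

Yes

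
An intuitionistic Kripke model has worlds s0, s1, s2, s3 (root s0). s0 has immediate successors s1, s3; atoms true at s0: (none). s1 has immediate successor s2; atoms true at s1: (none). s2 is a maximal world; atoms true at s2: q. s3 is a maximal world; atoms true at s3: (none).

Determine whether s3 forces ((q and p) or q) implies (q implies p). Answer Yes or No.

Yes

s3 forces ((q and p) or q) implies (q implies p) vacuously: no world accessible from s3 forces the antecedent (q and p) or q.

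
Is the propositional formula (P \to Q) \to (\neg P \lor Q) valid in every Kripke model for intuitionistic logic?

No

This is the material-implication-as-disjunction principle, which is not intuitionistically valid.
A Kripke countermodel: worlds w0, w1; order generated by w0 \le w1; atoms true at each world — w0:{}; w1:{P,Q}.
w0 \nVdash (P \to Q) \to (\neg P \lor Q): already at w0 itself, w0 \Vdash P \to Q but w0 \nVdash \neg P \lor Q.
w0 \nVdash \neg P \lor Q: neither disjunct is forced at w0.
w0 \nVdash \neg P since w1 is accessible from w0 and w1 \Vdash P.
So the root w0 does not force the formula.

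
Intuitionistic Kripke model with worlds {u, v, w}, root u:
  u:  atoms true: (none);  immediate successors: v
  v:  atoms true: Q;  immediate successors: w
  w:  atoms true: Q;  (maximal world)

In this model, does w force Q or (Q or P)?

w forces Q or (Q or P) via the disjunct Q.

Yes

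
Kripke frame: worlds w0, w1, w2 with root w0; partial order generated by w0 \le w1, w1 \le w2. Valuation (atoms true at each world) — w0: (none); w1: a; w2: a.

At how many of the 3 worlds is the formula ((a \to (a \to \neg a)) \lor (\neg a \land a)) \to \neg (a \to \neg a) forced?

w0: forces it.
w1: forces it.
w2: forces it.
Worlds forcing the formula: {w0, w1, w2}.

3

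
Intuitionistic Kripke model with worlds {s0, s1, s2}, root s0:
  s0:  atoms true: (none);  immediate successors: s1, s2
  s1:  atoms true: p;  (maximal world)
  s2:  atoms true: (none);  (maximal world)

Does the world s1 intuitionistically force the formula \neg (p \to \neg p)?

s1 \Vdash \neg (p \to \neg p): no world accessible from s1 forces p \to \neg p.

Yes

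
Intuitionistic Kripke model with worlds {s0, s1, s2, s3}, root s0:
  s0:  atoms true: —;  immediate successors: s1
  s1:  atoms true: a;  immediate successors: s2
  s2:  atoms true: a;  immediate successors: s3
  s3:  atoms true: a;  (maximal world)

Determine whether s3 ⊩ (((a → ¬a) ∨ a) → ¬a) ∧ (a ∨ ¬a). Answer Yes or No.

No

s3 ⊮ (((a → ¬a) ∨ a) → ¬a) ∧ (a ∨ ¬a) since s3 fails ((a → ¬a) ∨ a) → ¬a.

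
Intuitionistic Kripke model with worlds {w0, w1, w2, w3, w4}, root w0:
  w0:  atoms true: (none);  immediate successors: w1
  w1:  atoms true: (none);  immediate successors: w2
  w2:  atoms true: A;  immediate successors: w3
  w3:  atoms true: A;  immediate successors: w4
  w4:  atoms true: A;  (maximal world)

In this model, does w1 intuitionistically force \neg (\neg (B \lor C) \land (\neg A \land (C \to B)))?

w1 \Vdash \neg (\neg (B \lor C) \land (\neg A \land (C \to B))): no world accessible from w1 forces \neg (B \lor C) \land (\neg A \land (C \to B)).

Yes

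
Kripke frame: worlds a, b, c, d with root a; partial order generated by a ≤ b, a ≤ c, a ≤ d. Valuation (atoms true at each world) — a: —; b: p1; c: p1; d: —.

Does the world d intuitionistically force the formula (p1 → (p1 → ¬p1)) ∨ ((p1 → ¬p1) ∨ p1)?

d ⊩ (p1 → (p1 → ¬p1)) ∨ ((p1 → ¬p1) ∨ p1) via the disjunct p1 → (p1 → ¬p1).

Yes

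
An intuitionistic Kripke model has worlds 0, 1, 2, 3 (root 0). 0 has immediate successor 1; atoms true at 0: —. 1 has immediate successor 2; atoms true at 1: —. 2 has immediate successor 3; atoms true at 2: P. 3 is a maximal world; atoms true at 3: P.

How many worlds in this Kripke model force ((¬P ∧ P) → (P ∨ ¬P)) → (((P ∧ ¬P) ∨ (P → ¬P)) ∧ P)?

0: does not force it — 0 ⊮ ((¬P ∧ P) → (P ∨ ¬P)) → (((P ∧ ¬P) ∨ (P → ¬P)) ∧ P): already at 0 itself, 0 ⊩ (¬P ∧ P) → (P ∨ ¬P) but 0 ⊮ ((P ∧ ¬P) ∨ (P → ¬P)) ∧ P.
1: does not force it.
2: does not force it.
3: does not force it.
Worlds forcing the formula: { }.

0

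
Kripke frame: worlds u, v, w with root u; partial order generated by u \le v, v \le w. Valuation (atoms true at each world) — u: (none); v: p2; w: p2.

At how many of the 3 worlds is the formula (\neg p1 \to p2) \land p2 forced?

2

u: does not force it — u \nVdash (\neg p1 \to p2) \land p2 since u fails \neg p1 \to p2.
v: forces it.
w: forces it.
Worlds forcing the formula: {v, w}.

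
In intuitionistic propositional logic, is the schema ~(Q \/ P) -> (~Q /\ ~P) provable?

This is a constructively valid De Morgan direction (negated disjunction to conjunction of negations), which is intuitionistically derivable.
From ~(Q \/ P): if Q held then Q \/ P would, contradiction — so ~Q; similarly ~P.

Yes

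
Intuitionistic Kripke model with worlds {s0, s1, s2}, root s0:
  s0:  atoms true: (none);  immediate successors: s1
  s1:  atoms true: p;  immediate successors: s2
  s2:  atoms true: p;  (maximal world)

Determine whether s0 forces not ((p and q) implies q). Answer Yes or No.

s0 does not force not ((p and q) implies q) since s0 is accessible from s0 and s0 forces (p and q) implies q.
s0 forces (p and q) implies q vacuously: no world accessible from s0 forces the antecedent p and q.

No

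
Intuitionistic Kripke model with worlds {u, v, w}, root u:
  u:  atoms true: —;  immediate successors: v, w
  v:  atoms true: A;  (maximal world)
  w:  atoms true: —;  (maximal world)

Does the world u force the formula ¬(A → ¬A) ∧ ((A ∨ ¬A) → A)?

No

u ⊮ ¬(A → ¬A) ∧ ((A ∨ ¬A) → A) since u fails ¬(A → ¬A).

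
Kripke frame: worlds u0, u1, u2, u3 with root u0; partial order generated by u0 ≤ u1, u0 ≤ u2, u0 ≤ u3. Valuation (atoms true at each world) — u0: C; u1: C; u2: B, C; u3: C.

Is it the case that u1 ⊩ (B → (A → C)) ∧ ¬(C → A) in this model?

u1 ⊩ (B → (A → C)) ∧ ¬(C → A) since u1 forces both conjuncts.

Yes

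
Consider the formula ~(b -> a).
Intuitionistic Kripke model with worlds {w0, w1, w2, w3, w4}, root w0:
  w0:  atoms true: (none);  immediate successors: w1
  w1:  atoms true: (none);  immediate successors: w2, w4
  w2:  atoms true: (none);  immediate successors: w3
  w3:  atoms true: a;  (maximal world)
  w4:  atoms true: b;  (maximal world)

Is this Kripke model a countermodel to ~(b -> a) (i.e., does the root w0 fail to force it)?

w0 ||-/- ~(b -> a) since w2 is accessible from w0 and w2 ||- b -> a.
w2 ||- b -> a vacuously: no world accessible from w2 forces the antecedent b.
So the root w0 does not force ~(b -> a); the model is a countermodel.

Yes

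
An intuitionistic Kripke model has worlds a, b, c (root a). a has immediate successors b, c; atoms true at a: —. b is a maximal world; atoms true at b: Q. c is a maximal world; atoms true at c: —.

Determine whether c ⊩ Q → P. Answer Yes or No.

c ⊩ Q → P vacuously: no world accessible from c forces the antecedent Q.

Yes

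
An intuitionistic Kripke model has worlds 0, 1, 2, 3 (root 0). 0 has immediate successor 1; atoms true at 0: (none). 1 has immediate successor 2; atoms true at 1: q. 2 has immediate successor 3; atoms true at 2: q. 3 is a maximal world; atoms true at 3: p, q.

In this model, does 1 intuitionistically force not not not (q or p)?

1 does not force not not not (q or p) since 1 is accessible from 1 and 1 forces not not (q or p).
1 forces not not (q or p): no world accessible from 1 forces not (q or p).

No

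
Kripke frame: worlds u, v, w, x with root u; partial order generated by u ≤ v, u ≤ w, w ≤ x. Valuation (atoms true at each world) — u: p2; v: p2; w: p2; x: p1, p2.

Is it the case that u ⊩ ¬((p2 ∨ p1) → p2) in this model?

No

u ⊮ ¬((p2 ∨ p1) → p2) since u is accessible from u and u ⊩ (p2 ∨ p1) → p2.
u ⊩ (p2 ∨ p1) → p2: every world accessible from u that forces p2 ∨ p1 (namely u, v, w, x) also forces p2.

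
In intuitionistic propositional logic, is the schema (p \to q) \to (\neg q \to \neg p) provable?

Yes

This is the forward direction of contraposition, which is intuitionistically derivable.
Assume p \to q and \neg q. If p held then q would follow, contradicting \neg q; so \neg p.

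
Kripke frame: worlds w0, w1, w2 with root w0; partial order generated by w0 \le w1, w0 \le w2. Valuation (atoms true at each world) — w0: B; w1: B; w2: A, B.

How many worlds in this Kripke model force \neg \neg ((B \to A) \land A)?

1

w0: does not force it — w0 \nVdash \neg \neg ((B \to A) \land A) since w1 is accessible from w0 and w1 \Vdash \neg ((B \to A) \land A).
w1: does not force it — w1 \nVdash \neg \neg ((B \to A) \land A) since w1 is accessible from w1 and w1 \Vdash \neg ((B \to A) \land A).
w2: forces it.
Worlds forcing the formula: {w2}.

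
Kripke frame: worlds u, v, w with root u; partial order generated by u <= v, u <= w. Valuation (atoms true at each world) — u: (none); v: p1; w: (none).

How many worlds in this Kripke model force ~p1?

1

u: does not force it — u ||-/- ~p1 since v is accessible from u and v ||- p1.
v: does not force it — v ||-/- ~p1 since v is accessible from v and v ||- p1.
w: forces it.
Worlds forcing the formula: {w}.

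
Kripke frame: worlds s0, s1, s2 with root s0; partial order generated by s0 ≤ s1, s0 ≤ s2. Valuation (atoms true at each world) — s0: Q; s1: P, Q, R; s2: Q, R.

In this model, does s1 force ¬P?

No

s1 ⊮ ¬P since s1 is accessible from s1 and s1 ⊩ P.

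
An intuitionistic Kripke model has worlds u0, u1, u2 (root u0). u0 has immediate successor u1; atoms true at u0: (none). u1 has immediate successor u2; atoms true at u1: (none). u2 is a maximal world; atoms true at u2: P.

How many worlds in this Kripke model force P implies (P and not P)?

u0: does not force it — u0 does not force P implies (P and not P): at the accessible world u2, u2 forces P but u2 does not force P and not P.
u1: does not force it — u1 does not force P implies (P and not P): at the accessible world u2, u2 forces P but u2 does not force P and not P.
u2: does not force it — u2 does not force P implies (P and not P): already at u2 itself, u2 forces P but u2 does not force P and not P.
Worlds forcing the formula: { }.

0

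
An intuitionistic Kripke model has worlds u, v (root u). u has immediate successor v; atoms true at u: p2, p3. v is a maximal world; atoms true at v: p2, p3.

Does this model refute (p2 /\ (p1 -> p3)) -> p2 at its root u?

u ||- (p2 /\ (p1 -> p3)) -> p2: every world accessible from u that forces p2 /\ (p1 -> p3) (namely u, v) also forces p2.
So the root u forces (p2 /\ (p1 -> p3)) -> p2; the model is not a countermodel.

No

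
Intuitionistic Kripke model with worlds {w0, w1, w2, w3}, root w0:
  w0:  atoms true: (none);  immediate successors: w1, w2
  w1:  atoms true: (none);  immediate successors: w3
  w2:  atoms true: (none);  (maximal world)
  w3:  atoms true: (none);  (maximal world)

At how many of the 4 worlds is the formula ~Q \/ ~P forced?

4

w0: forces it.
w1: forces it.
w2: forces it.
w3: forces it.
Worlds forcing the formula: {w0, w1, w2, w3}.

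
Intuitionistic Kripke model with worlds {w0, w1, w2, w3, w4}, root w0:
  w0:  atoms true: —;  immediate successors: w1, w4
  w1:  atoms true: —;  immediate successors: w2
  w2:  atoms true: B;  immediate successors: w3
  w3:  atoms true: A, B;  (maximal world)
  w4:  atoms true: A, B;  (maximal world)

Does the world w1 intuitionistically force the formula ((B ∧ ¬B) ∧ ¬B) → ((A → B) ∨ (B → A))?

w1 ⊩ ((B ∧ ¬B) ∧ ¬B) → ((A → B) ∨ (B → A)) vacuously: no world accessible from w1 forces the antecedent (B ∧ ¬B) ∧ ¬B.

Yes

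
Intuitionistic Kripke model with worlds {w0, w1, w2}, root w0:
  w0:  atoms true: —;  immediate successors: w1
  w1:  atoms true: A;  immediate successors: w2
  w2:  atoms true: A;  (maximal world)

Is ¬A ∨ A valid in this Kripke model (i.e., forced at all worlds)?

Not every world: w0 ⊮ ¬A ∨ A.
w0 ⊮ ¬A ∨ A: neither disjunct is forced at w0.
w0 ⊮ ¬A since w1 is accessible from w0 and w1 ⊩ A.

No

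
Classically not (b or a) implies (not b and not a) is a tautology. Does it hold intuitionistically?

This is a constructively valid De Morgan direction (negated disjunction to conjunction of negations), which is intuitionistically derivable.
From not (b or a): if b held then b or a would, contradiction — so not b; similarly not a.

Yes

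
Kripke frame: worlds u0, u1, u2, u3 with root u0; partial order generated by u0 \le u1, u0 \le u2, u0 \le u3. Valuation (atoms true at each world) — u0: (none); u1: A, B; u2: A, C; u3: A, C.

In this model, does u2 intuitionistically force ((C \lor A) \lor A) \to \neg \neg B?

No

u2 \nVdash ((C \lor A) \lor A) \to \neg \neg B: already at u2 itself, u2 \Vdash (C \lor A) \lor A but u2 \nVdash \neg \neg B.
u2 \nVdash \neg \neg B since u2 is accessible from u2 and u2 \Vdash \neg B.
u2 \Vdash \neg B: no world accessible from u2 forces B.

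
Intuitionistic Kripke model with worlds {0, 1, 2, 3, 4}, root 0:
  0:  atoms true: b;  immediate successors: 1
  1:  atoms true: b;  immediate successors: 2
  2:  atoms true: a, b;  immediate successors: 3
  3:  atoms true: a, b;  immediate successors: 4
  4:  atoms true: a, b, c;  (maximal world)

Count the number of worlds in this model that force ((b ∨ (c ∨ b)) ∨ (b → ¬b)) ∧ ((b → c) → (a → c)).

5

0: forces it.
1: forces it.
2: forces it.
3: forces it.
4: forces it.
Worlds forcing the formula: {0, 1, 2, 3, 4}.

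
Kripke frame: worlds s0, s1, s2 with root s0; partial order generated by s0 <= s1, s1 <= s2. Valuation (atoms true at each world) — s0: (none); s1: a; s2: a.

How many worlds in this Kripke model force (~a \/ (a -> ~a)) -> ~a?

s0: forces it.
s1: forces it.
s2: forces it.
Worlds forcing the formula: {s0, s1, s2}.

3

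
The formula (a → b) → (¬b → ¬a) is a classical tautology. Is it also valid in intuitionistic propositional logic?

This is the forward direction of contraposition, which is intuitionistically derivable.
Assume a → b and ¬b. If a held then b would follow, contradicting ¬b; so ¬a.

Yes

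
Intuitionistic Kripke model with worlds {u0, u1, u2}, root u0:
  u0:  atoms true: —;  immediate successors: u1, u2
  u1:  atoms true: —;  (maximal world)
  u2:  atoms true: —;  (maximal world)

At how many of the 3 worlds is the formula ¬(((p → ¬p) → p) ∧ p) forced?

u0: forces it.
u1: forces it.
u2: forces it.
Worlds forcing the formula: {u0, u1, u2}.

3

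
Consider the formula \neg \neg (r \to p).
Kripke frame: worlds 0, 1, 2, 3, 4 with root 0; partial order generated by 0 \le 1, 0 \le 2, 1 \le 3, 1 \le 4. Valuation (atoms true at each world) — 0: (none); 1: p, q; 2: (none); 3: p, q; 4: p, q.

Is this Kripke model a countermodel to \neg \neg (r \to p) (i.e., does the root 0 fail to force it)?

0 \Vdash \neg \neg (r \to p): no world accessible from 0 forces \neg (r \to p).
So the root 0 forces \neg \neg (r \to p); the model is not a countermodel.

No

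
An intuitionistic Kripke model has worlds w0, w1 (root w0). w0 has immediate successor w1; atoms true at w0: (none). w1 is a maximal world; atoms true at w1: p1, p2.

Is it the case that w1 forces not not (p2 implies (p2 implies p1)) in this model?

Yes

w1 forces not not (p2 implies (p2 implies p1)): no world accessible from w1 forces not (p2 implies (p2 implies p1)).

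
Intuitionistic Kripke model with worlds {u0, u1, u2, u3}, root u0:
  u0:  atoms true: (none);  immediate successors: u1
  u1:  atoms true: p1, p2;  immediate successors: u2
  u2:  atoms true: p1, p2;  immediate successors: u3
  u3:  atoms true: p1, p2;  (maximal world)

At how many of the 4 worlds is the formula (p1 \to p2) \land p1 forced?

u0: does not force it — u0 \nVdash (p1 \to p2) \land p1 since u0 fails p1.
u1: forces it.
u2: forces it.
u3: forces it.
Worlds forcing the formula: {u1, u2, u3}.

3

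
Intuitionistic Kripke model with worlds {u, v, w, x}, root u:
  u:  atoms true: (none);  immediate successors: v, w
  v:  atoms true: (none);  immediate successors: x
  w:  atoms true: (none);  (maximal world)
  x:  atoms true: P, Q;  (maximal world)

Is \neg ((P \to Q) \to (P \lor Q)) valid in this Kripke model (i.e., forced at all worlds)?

Not every world: u \nVdash \neg ((P \to Q) \to (P \lor Q)).
u \nVdash \neg ((P \to Q) \to (P \lor Q)) since x is accessible from u and x \Vdash (P \to Q) \to (P \lor Q).
x \Vdash (P \to Q) \to (P \lor Q): every world accessible from x that forces P \to Q (namely x) also forces P \lor Q.

No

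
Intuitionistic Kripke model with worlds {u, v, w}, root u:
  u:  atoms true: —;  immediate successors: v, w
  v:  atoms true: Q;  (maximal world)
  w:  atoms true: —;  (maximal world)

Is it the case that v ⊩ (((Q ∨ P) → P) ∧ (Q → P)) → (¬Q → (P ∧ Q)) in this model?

Yes

v ⊩ (((Q ∨ P) → P) ∧ (Q → P)) → (¬Q → (P ∧ Q)) vacuously: no world accessible from v forces the antecedent ((Q ∨ P) → P) ∧ (Q → P).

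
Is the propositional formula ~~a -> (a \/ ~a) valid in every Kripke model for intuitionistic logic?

This is a variant of double-negation elimination (deriving excluded middle from double negation), which is not intuitionistically valid.
A Kripke countermodel: worlds u, v; order generated by u <= v; atoms true at each world — u:{}; v:{a}.
u ||-/- ~~a -> (a \/ ~a): already at u itself, u ||- ~~a but u ||-/- a \/ ~a.
u ||-/- a \/ ~a: neither disjunct is forced at u.
u lacks atom a, so u ||-/- a.
So the root u does not force the formula.

No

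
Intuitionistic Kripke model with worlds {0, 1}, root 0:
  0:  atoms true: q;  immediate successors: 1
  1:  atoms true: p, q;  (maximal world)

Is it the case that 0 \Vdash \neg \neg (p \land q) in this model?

0 \Vdash \neg \neg (p \land q): no world accessible from 0 forces \neg (p \land q).

Yes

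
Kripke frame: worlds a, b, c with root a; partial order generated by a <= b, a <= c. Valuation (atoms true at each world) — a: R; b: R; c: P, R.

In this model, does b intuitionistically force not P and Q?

No

b does not force not P and Q since b fails Q.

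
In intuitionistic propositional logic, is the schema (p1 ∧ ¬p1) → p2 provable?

Yes

This is an instance of ex falso quodlibet, which is intuitionistically derivable.
No world can force both p1 and ¬p1, so the antecedent p1 ∧ ¬p1 is never forced and the implication holds vacuously at every world.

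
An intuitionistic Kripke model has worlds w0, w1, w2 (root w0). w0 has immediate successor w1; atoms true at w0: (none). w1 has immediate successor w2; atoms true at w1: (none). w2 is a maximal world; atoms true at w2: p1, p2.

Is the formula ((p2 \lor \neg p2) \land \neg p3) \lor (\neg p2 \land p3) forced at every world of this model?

Not every world: w0 \nVdash ((p2 \lor \neg p2) \land \neg p3) \lor (\neg p2 \land p3).
w0 \nVdash ((p2 \lor \neg p2) \land \neg p3) \lor (\neg p2 \land p3): neither disjunct is forced at w0.
w0 \nVdash (p2 \lor \neg p2) \land \neg p3 since w0 fails p2 \lor \neg p2.

No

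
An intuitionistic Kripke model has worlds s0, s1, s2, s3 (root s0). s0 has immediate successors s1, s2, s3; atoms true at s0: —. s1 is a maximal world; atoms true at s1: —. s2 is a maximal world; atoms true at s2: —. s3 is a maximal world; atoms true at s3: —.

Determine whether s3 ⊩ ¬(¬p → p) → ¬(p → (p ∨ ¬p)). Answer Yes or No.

s3 ⊮ ¬(¬p → p) → ¬(p → (p ∨ ¬p)): already at s3 itself, s3 ⊩ ¬(¬p → p) but s3 ⊮ ¬(p → (p ∨ ¬p)).
s3 ⊮ ¬(p → (p ∨ ¬p)) since s3 is accessible from s3 and s3 ⊩ p → (p ∨ ¬p).
s3 ⊩ p → (p ∨ ¬p) vacuously: no world accessible from s3 forces the antecedent p.

No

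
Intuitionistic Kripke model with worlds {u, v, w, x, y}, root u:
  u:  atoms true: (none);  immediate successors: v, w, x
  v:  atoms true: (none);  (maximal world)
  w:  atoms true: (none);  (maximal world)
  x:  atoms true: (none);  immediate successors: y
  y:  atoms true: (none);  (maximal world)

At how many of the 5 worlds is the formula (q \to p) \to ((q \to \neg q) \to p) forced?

0

u: does not force it — u \nVdash (q \to p) \to ((q \to \neg q) \to p): already at u itself, u \Vdash q \to p but u \nVdash (q \to \neg q) \to p.
v: does not force it — v \nVdash (q \to p) \to ((q \to \neg q) \to p): already at v itself, v \Vdash q \to p but v \nVdash (q \to \neg q) \to p.
w: does not force it.
x: does not force it.
y: does not force it.
Worlds forcing the formula: { }.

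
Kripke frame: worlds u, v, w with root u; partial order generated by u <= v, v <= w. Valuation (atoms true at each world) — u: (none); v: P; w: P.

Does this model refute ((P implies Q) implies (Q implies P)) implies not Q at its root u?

u forces ((P implies Q) implies (Q implies P)) implies not Q: every world accessible from u that forces (P implies Q) implies (Q implies P) (namely u, v, w) also forces not Q.
So the root u forces ((P implies Q) implies (Q implies P)) implies not Q; the model is not a countermodel.

No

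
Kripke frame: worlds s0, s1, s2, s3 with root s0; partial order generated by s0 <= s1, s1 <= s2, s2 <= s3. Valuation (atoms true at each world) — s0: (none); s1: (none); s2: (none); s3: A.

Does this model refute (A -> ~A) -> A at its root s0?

No

s0 ||- (A -> ~A) -> A vacuously: no world accessible from s0 forces the antecedent A -> ~A.
So the root s0 forces (A -> ~A) -> A; the model is not a countermodel.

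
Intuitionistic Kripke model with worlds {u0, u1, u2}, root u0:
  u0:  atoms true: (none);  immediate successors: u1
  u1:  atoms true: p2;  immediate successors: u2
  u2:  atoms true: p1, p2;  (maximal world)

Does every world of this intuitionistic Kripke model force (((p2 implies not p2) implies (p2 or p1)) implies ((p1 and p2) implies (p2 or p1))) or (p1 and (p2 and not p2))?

Yes

u0 forces (((p2 implies not p2) implies (p2 or p1)) implies ((p1 and p2) implies (p2 or p1))) or (p1 and (p2 and not p2)) via the disjunct ((p2 implies not p2) implies (p2 or p1)) implies ((p1 and p2) implies (p2 or p1)).
Since the root u0 forces (((p2 implies not p2) implies (p2 or p1)) implies ((p1 and p2) implies (p2 or p1))) or (p1 and (p2 and not p2)) and forcing is persistent (monotone upward), every world forces it.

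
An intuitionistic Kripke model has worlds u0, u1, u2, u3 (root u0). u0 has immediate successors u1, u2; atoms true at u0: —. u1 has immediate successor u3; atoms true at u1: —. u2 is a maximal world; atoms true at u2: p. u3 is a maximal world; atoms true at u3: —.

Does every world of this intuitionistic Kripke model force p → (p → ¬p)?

No

Not every world: u0 ⊮ p → (p → ¬p).
u0 ⊮ p → (p → ¬p): at the accessible world u2, u2 ⊩ p but u2 ⊮ p → ¬p.
u2 ⊮ p → ¬p: already at u2 itself, u2 ⊩ p but u2 ⊮ ¬p.
u2 ⊮ ¬p since u2 is accessible from u2 and u2 ⊩ p.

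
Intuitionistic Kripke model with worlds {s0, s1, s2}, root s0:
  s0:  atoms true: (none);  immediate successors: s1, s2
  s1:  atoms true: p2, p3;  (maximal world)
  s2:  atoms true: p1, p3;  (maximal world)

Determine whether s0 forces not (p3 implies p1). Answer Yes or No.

s0 does not force not (p3 implies p1) since s2 is accessible from s0 and s2 forces p3 implies p1.
s2 forces p3 implies p1: every world accessible from s2 that forces p3 (namely s2) also forces p1.

No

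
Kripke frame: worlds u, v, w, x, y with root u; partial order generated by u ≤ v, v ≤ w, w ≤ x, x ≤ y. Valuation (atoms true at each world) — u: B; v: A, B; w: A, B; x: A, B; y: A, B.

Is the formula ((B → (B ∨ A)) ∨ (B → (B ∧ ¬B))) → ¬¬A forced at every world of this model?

u ⊩ ((B → (B ∨ A)) ∨ (B → (B ∧ ¬B))) → ¬¬A: every world accessible from u that forces (B → (B ∨ A)) ∨ (B → (B ∧ ¬B)) (namely u, v, w, x, y) also forces ¬¬A.
Since the root u forces ((B → (B ∨ A)) ∨ (B → (B ∧ ¬B))) → ¬¬A and forcing is persistent (monotone upward), every world forces it.

Yes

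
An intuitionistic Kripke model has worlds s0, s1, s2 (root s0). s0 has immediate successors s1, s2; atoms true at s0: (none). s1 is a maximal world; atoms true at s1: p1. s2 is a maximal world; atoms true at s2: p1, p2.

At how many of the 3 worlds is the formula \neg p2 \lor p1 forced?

s0: does not force it — s0 \nVdash \neg p2 \lor p1: neither disjunct is forced at s0.
s1: forces it.
s2: forces it.
Worlds forcing the formula: {s1, s2}.

2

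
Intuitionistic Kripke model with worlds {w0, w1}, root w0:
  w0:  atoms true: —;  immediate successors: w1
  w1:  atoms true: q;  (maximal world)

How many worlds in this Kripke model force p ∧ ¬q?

w0: does not force it — w0 ⊮ p ∧ ¬q since w0 fails p.
w1: does not force it — w1 ⊮ p ∧ ¬q since w1 fails p.
Worlds forcing the formula: { }.

0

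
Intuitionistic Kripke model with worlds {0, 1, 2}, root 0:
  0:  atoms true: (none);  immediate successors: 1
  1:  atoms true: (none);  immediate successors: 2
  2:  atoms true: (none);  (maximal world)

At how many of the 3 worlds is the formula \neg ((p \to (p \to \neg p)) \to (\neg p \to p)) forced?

0: forces it.
1: forces it.
2: forces it.
Worlds forcing the formula: {0, 1, 2}.

3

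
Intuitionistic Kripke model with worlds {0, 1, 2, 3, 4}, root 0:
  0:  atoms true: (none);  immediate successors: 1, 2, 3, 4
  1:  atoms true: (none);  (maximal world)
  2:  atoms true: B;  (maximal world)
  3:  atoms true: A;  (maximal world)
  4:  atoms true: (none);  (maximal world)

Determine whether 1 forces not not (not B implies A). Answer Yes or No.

No

1 does not force not not (not B implies A) since 1 is accessible from 1 and 1 forces not (not B implies A).
1 forces not (not B implies A): no world accessible from 1 forces not B implies A.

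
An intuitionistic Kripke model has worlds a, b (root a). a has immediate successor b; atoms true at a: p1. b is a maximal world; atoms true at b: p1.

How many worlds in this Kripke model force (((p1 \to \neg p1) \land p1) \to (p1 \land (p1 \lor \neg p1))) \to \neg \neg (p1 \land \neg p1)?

0

a: does not force it — a \nVdash (((p1 \to \neg p1) \land p1) \to (p1 \land (p1 \lor \neg p1))) \to \neg \neg (p1 \land \neg p1): already at a itself, a \Vdash ((p1 \to \neg p1) \land p1) \to (p1 \land (p1 \lor \neg p1)) but a \nVdash \neg \neg (p1 \land \neg p1).
b: does not force it — b \nVdash (((p1 \to \neg p1) \land p1) \to (p1 \land (p1 \lor \neg p1))) \to \neg \neg (p1 \land \neg p1): already at b itself, b \Vdash ((p1 \to \neg p1) \land p1) \to (p1 \land (p1 \lor \neg p1)) but b \nVdash \neg \neg (p1 \land \neg p1).
Worlds forcing the formula: { }.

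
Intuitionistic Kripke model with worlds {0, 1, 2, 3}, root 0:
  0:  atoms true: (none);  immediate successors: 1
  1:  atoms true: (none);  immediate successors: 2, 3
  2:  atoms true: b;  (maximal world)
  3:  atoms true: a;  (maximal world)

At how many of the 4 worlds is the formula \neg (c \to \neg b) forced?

0: does not force it — 0 \nVdash \neg (c \to \neg b) since 0 is accessible from 0 and 0 \Vdash c \to \neg b.
1: does not force it — 1 \nVdash \neg (c \to \neg b) since 1 is accessible from 1 and 1 \Vdash c \to \neg b.
2: does not force it.
3: does not force it.
Worlds forcing the formula: { }.

0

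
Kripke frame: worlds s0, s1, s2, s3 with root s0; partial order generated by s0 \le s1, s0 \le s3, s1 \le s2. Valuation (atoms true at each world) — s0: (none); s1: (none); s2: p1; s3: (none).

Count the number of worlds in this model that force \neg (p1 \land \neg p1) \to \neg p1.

1

s0: does not force it — s0 \nVdash \neg (p1 \land \neg p1) \to \neg p1: already at s0 itself, s0 \Vdash \neg (p1 \land \neg p1) but s0 \nVdash \neg p1.
s1: does not force it — s1 \nVdash \neg (p1 \land \neg p1) \to \neg p1: already at s1 itself, s1 \Vdash \neg (p1 \land \neg p1) but s1 \nVdash \neg p1.
s2: does not force it — s2 \nVdash \neg (p1 \land \neg p1) \to \neg p1: already at s2 itself, s2 \Vdash \neg (p1 \land \neg p1) but s2 \nVdash \neg p1.
s3: forces it.
Worlds forcing the formula: {s3}.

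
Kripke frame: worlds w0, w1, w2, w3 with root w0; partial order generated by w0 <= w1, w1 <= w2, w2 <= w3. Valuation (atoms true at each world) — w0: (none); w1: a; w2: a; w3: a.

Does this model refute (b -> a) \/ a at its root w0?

w0 ||- (b -> a) \/ a via the disjunct b -> a.
So the root w0 forces (b -> a) \/ a; the model is not a countermodel.

No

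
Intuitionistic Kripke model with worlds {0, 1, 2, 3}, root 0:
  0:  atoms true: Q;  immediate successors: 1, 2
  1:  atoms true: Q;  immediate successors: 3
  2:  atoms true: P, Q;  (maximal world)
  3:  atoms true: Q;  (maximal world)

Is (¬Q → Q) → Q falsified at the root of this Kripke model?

No

0 ⊩ (¬Q → Q) → Q: every world accessible from 0 that forces ¬Q → Q (namely 0, 1, 2, 3) also forces Q.
So the root 0 forces (¬Q → Q) → Q; the model is not a countermodel.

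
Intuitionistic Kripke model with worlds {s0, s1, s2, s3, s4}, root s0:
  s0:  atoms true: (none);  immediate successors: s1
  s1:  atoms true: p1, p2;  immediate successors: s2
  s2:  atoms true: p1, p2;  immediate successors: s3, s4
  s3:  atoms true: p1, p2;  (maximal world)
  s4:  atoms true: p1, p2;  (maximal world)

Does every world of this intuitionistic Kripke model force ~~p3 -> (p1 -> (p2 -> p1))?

Yes

s0 ||- ~~p3 -> (p1 -> (p2 -> p1)) vacuously: no world accessible from s0 forces the antecedent ~~p3.
Since the root s0 forces ~~p3 -> (p1 -> (p2 -> p1)) and forcing is persistent (monotone upward), every world forces it.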